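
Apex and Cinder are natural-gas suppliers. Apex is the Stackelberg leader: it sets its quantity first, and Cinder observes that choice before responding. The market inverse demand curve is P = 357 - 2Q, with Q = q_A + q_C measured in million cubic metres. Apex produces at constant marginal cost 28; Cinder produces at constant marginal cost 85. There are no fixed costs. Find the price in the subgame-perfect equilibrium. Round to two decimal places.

Solve by backward induction. Given q_A, the follower Cinder maximises π_C = (357 - 2q_A - 2q_C)q_C - 85q_C.
Setting the follower's marginal profit to zero, 272 - 2q_A - 4q_C = 0, i.e. q_C = (272 - 2q_A)/4.
The leader anticipates this reaction. Substituting into P = 357 - 2Q gives P = 221 - q_A, so π_A = (221 - q_A)q_A - 28q_A.
The leader's first-order condition 193 - 2q_A = 0 yields q_A = 193/2.
Then q_C = (272 - 2·(193/2))/4 = 79/4.
Total output Q = 465/4, so price P = 357 - 2·(465/4) = 249/2.

124.50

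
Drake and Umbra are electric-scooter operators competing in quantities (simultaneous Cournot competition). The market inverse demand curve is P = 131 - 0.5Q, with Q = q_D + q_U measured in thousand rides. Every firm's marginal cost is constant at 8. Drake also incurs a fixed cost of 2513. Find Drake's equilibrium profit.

849

Each firm earns π_i = (131 - 0.5Q)q_i - 8q_i.
First-order condition (treating rivals' output as given): 123 - q_i - (1/2)q_j = 0.
By symmetry each firm produces the same amount; substituting q_j = q_i yields q_i = 123/(3/2) = 82.
Price P = 131 - (1/2)·164 = 49.
Drake's profit: (49 - 8)·82 - 2513 = 849.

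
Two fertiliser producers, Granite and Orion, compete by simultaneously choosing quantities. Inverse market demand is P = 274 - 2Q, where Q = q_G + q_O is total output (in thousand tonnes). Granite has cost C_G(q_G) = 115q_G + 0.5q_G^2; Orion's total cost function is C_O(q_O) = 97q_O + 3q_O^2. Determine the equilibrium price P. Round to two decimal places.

Granite's profit: π_G = (274 - 2Q)q_G - (115q_G + (1/2)q_G²). Setting ∂π_G/∂q_G = 0: 159 - 5q_G - 2(q_O) = 0.
Orion's profit: π_O = (274 - 2Q)q_O - (97q_O + 3q_O²). Setting ∂π_O/∂q_O = 0: 177 - 10q_O - 2(q_G) = 0.
Best responses: q_G = (159 - 2q_O)/5, q_O = (177 - 2q_G)/10.
Solving the pair: q_G = 618/23, q_O = 567/46.
Total output Q = 1803/46, so price P = 274 - 2·(1803/46) = 195.6087.

195.61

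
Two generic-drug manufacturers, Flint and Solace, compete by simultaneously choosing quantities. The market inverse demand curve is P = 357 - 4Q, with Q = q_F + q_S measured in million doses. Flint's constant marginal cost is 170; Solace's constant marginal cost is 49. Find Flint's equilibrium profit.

121

Flint's profit: π_F = (357 - 4Q)q_F - (170q_F). Setting ∂π_F/∂q_F = 0: 187 - 8q_F - 4(q_S) = 0.
Solace's first-order condition: 308 - 8q_S - 4(q_F) = 0.
Rearranging gives the reaction functions q_F = (187 - 4q_S)/8 and q_S = (308 - 4q_F)/8.
Substituting one into the other gives q_F = 11/2 and q_S = 143/4.
Price P = 357 - 4·(165/4) = 192.
Flint's profit: (192 - 170)·(11/2) = 121.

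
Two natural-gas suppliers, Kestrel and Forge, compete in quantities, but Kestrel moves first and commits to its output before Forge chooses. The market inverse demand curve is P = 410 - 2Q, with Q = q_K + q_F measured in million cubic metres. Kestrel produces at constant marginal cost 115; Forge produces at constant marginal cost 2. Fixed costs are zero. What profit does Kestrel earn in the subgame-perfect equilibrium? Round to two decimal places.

2070.25

Solve by backward induction. Given q_K, the follower Forge maximises π_F = (410 - 2q_K - 2q_F)q_F - 2q_F.
Setting the follower's marginal profit to zero, 408 - 2q_K - 4q_F = 0, i.e. q_F = (408 - 2q_K)/4.
Kestrel substitutes q_F(q_K) into its own profit: π_K = q_K(410 - 2q_K - (408 - 2q_K)/2) - 115q_K = (206 - q_K)q_K - 115q_K.
Leader FOC: 91 - 2q_K = 0, so q_K = 91/2.
Then q_F = (408 - 2·(91/2))/4 = 317/4.
Price P = 410 - 2·(499/4) = 321/2.
Kestrel's profit: (321/2 - 115)·(91/2) = 2070.2500.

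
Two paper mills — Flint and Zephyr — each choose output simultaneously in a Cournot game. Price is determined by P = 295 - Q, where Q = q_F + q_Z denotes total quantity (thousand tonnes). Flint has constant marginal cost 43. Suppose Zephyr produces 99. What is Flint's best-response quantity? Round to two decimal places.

With the rival's output fixed at 99, Flint's profit is π_F = (295 - 99 - q_F)q_F - (43q_F) = (196 - q_F)q_F - (43q_F).
∂π_F/∂q_F = 153 - 2q_F = 0, so q_F = 153/2.

76.50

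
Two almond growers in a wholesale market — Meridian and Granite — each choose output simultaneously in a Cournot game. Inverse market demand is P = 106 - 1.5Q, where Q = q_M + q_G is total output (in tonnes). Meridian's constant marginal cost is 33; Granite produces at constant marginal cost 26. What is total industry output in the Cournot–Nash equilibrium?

Meridian's profit: π_M = (106 - 1.5Q)q_M - (33q_M). Setting ∂π_M/∂q_M = 0: 73 - 3q_M - (3/2)(q_G) = 0.
Granite's first-order condition: 80 - 3q_G - (3/2)(q_M) = 0.
Best responses: q_M = (73 - (3/2)q_G)/3, q_G = (80 - (3/2)q_M)/3.
Solving the pair: q_M = 44/3, q_G = 58/3.
Total output Q = 44/3 + 58/3 = 34.

34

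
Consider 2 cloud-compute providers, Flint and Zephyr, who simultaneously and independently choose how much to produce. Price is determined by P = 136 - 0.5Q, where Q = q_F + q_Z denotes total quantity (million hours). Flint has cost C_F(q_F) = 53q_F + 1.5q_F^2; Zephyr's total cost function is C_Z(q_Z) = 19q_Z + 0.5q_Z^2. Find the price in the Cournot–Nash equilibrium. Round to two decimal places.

Flint's profit: π_F = (136 - 0.5Q)q_F - (53q_F + (3/2)q_F²). Setting ∂π_F/∂q_F = 0: 83 - 4q_F - (1/2)(q_Z) = 0.
Zephyr's first-order condition: 117 - 2q_Z - (1/2)(q_F) = 0.
Best responses: q_F = (83 - (1/2)q_Z)/4, q_Z = (117 - (1/2)q_F)/2.
Solving the pair: q_F = 430/31, q_Z = 1706/31.
Total output Q = 68.9032, so price P = 136 - (1/2)·68.9032 = 101.5484.

101.55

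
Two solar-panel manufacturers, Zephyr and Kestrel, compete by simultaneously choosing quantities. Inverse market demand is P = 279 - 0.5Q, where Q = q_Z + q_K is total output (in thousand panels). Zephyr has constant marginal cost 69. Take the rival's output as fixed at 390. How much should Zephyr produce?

With the rival's output fixed at 390, Zephyr's profit is π_Z = (279 - (1/2)·390 - (1/2)q_Z)q_Z - (69q_Z) = (84 - (1/2)q_Z)q_Z - (69q_Z).
∂π_Z/∂q_Z = 15 - q_Z = 0, so q_Z = 15.

15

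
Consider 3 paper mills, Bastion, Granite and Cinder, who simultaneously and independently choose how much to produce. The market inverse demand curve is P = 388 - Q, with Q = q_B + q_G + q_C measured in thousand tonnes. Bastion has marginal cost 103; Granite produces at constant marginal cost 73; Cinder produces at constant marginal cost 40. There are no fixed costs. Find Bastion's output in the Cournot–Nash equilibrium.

Bastion's profit: π_B = (388 - Q)q_B - (103q_B). Setting ∂π_B/∂q_B = 0: 285 - 2q_B - (q_G + q_C) = 0.
Granite's first-order condition: 315 - 2q_G - (q_B + q_C) = 0.
Cinder's profit: π_C = (388 - Q)q_C - (40q_C). Setting ∂π_C/∂q_C = 0: 348 - 2q_C - (q_B + q_G) = 0.
Summing all 3 equations gives 948 − 4Q = 0, hence Q = 237.
Back-substituting: q_B = (285 − 237) = 48, q_G = (315 − 237) = 78, q_C = (348 − 237) = 111.

48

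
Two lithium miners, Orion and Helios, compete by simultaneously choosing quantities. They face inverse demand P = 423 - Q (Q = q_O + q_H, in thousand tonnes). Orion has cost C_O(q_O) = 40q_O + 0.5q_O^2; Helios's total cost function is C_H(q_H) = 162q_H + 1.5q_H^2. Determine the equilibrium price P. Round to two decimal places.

Orion's profit: π_O = (423 - Q)q_O - (40q_O + (1/2)q_O²). Setting ∂π_O/∂q_O = 0: 383 - 3q_O - (q_H) = 0.
Helios's first-order condition: 261 - 5q_H - (q_O) = 0.
So q_O = (383 - q_H)/3 and q_H = (261 - q_O)/5.
Substituting one into the other gives q_O = 827/7 and q_H = 200/7.
Total output Q = 1027/7, so price P = 423 - 1027/7 = 1934/7.

276.29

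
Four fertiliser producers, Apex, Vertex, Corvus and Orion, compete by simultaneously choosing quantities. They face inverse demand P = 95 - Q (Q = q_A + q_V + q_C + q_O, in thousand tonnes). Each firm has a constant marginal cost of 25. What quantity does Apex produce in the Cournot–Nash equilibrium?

14

A representative firm's profit is π_i = q_i(95 - Q) - 25q_i.
Setting ∂π_i/∂q_i = 0 with rivals' quantities fixed: 70 - 2q_i - Σ_{j≠i} q_j = 0.
With identical firms every q_j equals q_i, so Σ_{j≠i} q_j = 3q_i and 70 = 5q_i, giving q_i = 14.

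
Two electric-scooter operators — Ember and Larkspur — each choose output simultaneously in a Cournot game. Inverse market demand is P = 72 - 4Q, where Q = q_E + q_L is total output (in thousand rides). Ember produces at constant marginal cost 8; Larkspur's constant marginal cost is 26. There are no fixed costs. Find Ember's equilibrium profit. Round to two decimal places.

186.78

Ember's profit: π_E = (72 - 4Q)q_E - (8q_E). Setting ∂π_E/∂q_E = 0: 64 - 8q_E - 4(q_L) = 0.
Larkspur's profit: π_L = (72 - 4Q)q_L - (26q_L). Setting ∂π_L/∂q_L = 0: 46 - 8q_L - 4(q_E) = 0.
Rearranging gives the reaction functions q_E = (64 - 4q_L)/8 and q_L = (46 - 4q_E)/8.
Solving the pair: q_E = 41/6, q_L = 7/3.
Price P = 72 - 4·(55/6) = 106/3.
Ember's profit: (106/3 - 8)·(41/6) = 1681/9.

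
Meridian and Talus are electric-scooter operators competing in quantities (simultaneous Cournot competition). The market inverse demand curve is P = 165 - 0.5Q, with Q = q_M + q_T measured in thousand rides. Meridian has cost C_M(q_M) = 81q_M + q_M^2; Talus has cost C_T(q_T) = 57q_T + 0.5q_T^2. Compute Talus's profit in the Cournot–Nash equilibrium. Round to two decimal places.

Meridian's profit: π_M = (165 - 0.5Q)q_M - (81q_M + q_M²). Setting ∂π_M/∂q_M = 0: 84 - 3q_M - (1/2)(q_T) = 0.
Talus's profit: π_T = (165 - 0.5Q)q_T - (57q_T + (1/2)q_T²). Setting ∂π_T/∂q_T = 0: 108 - 2q_T - (1/2)(q_M) = 0.
Rearranging gives the reaction functions q_M = (84 - (1/2)q_T)/3 and q_T = (108 - (1/2)q_M)/2.
Substituting one into the other gives q_M = 456/23 and q_T = 1128/23.
Price P = 165 - (1/2)·(1584/23) = 130.5652.
Talus's profit: 130.5652·(1128/23) - 57·(1128/23) - (1/2)(1128/23)² = 2405.2628.

2405.26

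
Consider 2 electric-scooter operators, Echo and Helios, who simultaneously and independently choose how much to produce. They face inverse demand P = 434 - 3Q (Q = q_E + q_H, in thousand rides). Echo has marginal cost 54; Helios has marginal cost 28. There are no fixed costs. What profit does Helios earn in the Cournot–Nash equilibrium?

6912

Echo's profit: π_E = (434 - 3Q)q_E - (54q_E). Setting ∂π_E/∂q_E = 0: 380 - 6q_E - 3(q_H) = 0.
Helios's profit: π_H = (434 - 3Q)q_H - (28q_H). Setting ∂π_H/∂q_H = 0: 406 - 6q_H - 3(q_E) = 0.
Rearranging gives the reaction functions q_E = (380 - 3q_H)/6 and q_H = (406 - 3q_E)/6.
Solving the pair: q_E = 118/3, q_H = 48.
Price P = 434 - 3·(262/3) = 172.
Helios's profit: (172 - 28)·48 = 6912.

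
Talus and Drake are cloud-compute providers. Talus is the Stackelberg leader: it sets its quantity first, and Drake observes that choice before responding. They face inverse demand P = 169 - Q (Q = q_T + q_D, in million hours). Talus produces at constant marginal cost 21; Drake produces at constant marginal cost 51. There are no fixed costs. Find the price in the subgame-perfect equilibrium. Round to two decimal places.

65.50

Solve by backward induction. Given q_T, the follower Drake maximises π_D = (169 - q_T - q_D)q_D - 51q_D.
∂π_D/∂q_D = 118 - q_T - 2q_D = 0 gives the reaction function q_D = (118 - q_T)/2.
Talus substitutes q_D(q_T) into its own profit: π_T = q_T(169 - q_T - (118 - q_T)/2) - 21q_T = (110 - (1/2)q_T)q_T - 21q_T.
The leader's first-order condition 89 - q_T = 0 yields q_T = 89.
Then q_D = (118 - 89)/2 = 29/2.
Total output Q = 207/2, so price P = 169 - 207/2 = 131/2.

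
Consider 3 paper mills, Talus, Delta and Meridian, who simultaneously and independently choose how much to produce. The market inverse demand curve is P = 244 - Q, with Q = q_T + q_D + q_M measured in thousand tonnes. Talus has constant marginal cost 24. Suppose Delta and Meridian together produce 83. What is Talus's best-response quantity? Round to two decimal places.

With rivals' combined output fixed at 83, Talus's profit is π_T = (244 - 83 - q_T)q_T - (24q_T) = (161 - q_T)q_T - (24q_T).
∂π_T/∂q_T = 137 - 2q_T = 0, so q_T = 137/2.

68.50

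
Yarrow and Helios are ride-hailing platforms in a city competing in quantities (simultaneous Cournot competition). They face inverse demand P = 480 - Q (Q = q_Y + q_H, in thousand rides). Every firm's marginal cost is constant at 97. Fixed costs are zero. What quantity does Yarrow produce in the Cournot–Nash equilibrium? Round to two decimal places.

127.67

Each firm earns π_i = (480 - Q)q_i - 97q_i.
Setting ∂π_i/∂q_i = 0 with rivals' quantities fixed: 383 - 2q_i - q_j = 0.
By symmetry each firm produces the same amount; substituting q_j = q_i yields q_i = 383/3.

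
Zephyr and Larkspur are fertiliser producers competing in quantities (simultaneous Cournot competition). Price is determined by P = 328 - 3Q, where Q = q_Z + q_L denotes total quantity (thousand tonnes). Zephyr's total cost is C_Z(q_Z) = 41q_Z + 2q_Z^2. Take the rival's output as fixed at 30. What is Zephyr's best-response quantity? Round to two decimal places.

With the rival's output fixed at 30, Zephyr's profit is π_Z = (328 - 3·30 - 3q_Z)q_Z - (41q_Z + 2q_Z²) = (238 - 3q_Z)q_Z - (41q_Z + 2q_Z²).
∂π_Z/∂q_Z = 197 - 10q_Z = 0, so q_Z = 197/10.

19.70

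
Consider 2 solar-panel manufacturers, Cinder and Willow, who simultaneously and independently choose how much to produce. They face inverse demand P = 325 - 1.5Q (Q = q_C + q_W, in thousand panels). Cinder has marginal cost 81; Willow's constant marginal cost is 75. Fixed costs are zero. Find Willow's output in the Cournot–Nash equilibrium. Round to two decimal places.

56.89

Cinder's profit: π_C = (325 - 1.5Q)q_C - (81q_C). Setting ∂π_C/∂q_C = 0: 244 - 3q_C - (3/2)(q_W) = 0.
Willow's profit: π_W = (325 - 1.5Q)q_W - (75q_W). Setting ∂π_W/∂q_W = 0: 250 - 3q_W - (3/2)(q_C) = 0.
Best responses: q_C = (244 - (3/2)q_W)/3, q_W = (250 - (3/2)q_C)/3.
Solving the pair: q_C = 476/9, q_W = 512/9.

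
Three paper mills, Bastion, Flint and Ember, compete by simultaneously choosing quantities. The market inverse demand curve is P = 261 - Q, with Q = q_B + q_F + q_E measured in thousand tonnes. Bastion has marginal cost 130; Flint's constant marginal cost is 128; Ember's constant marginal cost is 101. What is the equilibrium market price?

Bastion's profit: π_B = (261 - Q)q_B - (130q_B). Setting ∂π_B/∂q_B = 0: 131 - 2q_B - (q_F + q_E) = 0.
Flint's first-order condition: 133 - 2q_F - (q_B + q_E) = 0.
Ember's profit: π_E = (261 - Q)q_E - (101q_E). Setting ∂π_E/∂q_E = 0: 160 - 2q_E - (q_B + q_F) = 0.
Adding the 3 first-order conditions: 424 − 4Q = 0, so Q = 106.
Back-substituting: q_B = (131 − 106) = 25, q_F = (133 − 106) = 27, q_E = (160 − 106) = 54.
Total output Q = 106, so price P = 261 - 106 = 155.

155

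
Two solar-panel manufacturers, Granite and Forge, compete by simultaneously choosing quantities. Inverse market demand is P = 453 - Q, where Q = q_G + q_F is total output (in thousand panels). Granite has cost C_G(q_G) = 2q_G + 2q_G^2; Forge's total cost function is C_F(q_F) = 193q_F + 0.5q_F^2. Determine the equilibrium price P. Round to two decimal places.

Granite's profit: π_G = (453 - Q)q_G - (2q_G + 2q_G²). Setting ∂π_G/∂q_G = 0: 451 - 6q_G - (q_F) = 0.
Forge's first-order condition: 260 - 3q_F - (q_G) = 0.
So q_G = (451 - q_F)/6 and q_F = (260 - q_G)/3.
Solving the pair: q_G = 1093/17, q_F = 1109/17.
Total output Q = 129.5294, so price P = 453 - 129.5294 = 323.4706.

323.47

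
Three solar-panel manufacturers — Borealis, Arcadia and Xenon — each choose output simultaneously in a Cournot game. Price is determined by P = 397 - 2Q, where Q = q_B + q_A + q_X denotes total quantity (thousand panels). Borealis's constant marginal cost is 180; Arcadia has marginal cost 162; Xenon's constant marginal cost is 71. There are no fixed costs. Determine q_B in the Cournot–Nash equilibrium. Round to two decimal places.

Borealis's profit: π_B = (397 - 2Q)q_B - (180q_B). Setting ∂π_B/∂q_B = 0: 217 - 4q_B - 2(q_A + q_X) = 0.
Arcadia's profit: π_A = (397 - 2Q)q_A - (162q_A). Setting ∂π_A/∂q_A = 0: 235 - 4q_A - 2(q_B + q_X) = 0.
Xenon's first-order condition: 326 - 4q_X - 2(q_B + q_A) = 0.
Adding the 3 conditions: 778 − 4Q − 4Q = 0, i.e. Q = 389/4.
Back-substituting: q_B = (217 − 389/2)/2 = 45/4, q_A = (235 − 389/2)/2 = 81/4, q_X = (326 − 389/2)/2 = 263/4.

11.25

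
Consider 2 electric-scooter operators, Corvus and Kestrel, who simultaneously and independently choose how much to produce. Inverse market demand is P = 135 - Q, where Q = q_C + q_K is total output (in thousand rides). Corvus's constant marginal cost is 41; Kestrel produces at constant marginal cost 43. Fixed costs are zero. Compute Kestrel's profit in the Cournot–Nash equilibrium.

Corvus's profit: π_C = (135 - Q)q_C - (41q_C). Setting ∂π_C/∂q_C = 0: 94 - 2q_C - (q_K) = 0.
Kestrel's profit: π_K = (135 - Q)q_K - (43q_K). Setting ∂π_K/∂q_K = 0: 92 - 2q_K - (q_C) = 0.
Rearranging gives the reaction functions q_C = (94 - q_K)/2 and q_K = (92 - q_C)/2.
Substituting one into the other gives q_C = 32 and q_K = 30.
Price P = 135 - 62 = 73.
Kestrel's profit: (73 - 43)·30 = 900.

900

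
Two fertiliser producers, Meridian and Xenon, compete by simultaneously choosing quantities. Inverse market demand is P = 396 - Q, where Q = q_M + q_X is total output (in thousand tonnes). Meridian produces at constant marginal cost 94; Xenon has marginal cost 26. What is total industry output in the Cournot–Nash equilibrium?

Meridian's profit: π_M = (396 - Q)q_M - (94q_M). Setting ∂π_M/∂q_M = 0: 302 - 2q_M - (q_X) = 0.
Xenon's profit: π_X = (396 - Q)q_X - (26q_X). Setting ∂π_X/∂q_X = 0: 370 - 2q_X - (q_M) = 0.
So q_M = (302 - q_X)/2 and q_X = (370 - q_M)/2.
Substituting one into the other gives q_M = 78 and q_X = 146.
Total output Q = 78 + 146 = 224.

224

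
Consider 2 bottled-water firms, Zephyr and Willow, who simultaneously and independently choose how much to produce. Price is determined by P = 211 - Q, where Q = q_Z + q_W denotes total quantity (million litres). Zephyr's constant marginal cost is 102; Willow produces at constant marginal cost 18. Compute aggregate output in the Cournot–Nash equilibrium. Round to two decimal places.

Zephyr's profit: π_Z = (211 - Q)q_Z - (102q_Z). Setting ∂π_Z/∂q_Z = 0: 109 - 2q_Z - (q_W) = 0.
Willow's first-order condition: 193 - 2q_W - (q_Z) = 0.
Best responses: q_Z = (109 - q_W)/2, q_W = (193 - q_Z)/2.
Substituting one into the other gives q_Z = 25/3 and q_W = 277/3.
Total output Q = 25/3 + 277/3 = 302/3.

100.67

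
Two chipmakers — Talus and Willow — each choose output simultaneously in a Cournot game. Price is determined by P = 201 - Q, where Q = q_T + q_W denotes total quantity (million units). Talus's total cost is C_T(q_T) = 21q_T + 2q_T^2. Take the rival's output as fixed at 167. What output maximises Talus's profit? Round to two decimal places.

With the rival's output fixed at 167, Talus's profit is π_T = (201 - 167 - q_T)q_T - (21q_T + 2q_T²) = (34 - q_T)q_T - (21q_T + 2q_T²).
∂π_T/∂q_T = 13 - 6q_T = 0, so q_T = 13/6.

2.17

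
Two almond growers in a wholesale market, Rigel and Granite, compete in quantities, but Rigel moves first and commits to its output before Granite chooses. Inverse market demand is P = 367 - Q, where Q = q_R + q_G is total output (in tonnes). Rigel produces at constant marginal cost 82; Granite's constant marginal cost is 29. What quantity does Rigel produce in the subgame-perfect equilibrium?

116

Solve by backward induction. Given q_R, the follower Granite maximises π_G = (367 - q_R - q_G)q_G - 29q_G.
Setting the follower's marginal profit to zero, 338 - q_R - 2q_G = 0, i.e. q_G = (338 - q_R)/2.
Rigel substitutes q_G(q_R) into its own profit: π_R = q_R(367 - q_R - (338 - q_R)/2) - 82q_R = (198 - (1/2)q_R)q_R - 82q_R.
The leader's first-order condition 116 - q_R = 0 yields q_R = 116.
Then q_G = (338 - 116)/2 = 111.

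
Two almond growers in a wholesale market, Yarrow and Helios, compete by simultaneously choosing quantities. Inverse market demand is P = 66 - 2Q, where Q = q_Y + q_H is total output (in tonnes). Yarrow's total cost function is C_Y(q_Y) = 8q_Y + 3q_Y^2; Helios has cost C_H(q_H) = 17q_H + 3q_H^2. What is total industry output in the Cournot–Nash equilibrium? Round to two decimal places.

8.92

Yarrow's profit: π_Y = (66 - 2Q)q_Y - (8q_Y + 3q_Y²). Setting ∂π_Y/∂q_Y = 0: 58 - 10q_Y - 2(q_H) = 0.
Helios's first-order condition: 49 - 10q_H - 2(q_Y) = 0.
Rearranging gives the reaction functions q_Y = (58 - 2q_H)/10 and q_H = (49 - 2q_Y)/10.
Solving the pair: q_Y = 241/48, q_H = 187/48.
Total output Q = 241/48 + 187/48 = 107/12.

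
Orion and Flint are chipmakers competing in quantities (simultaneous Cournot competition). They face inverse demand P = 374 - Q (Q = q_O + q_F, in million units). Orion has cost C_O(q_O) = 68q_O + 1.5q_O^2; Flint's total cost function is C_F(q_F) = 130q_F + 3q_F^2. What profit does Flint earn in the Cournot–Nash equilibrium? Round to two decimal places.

Orion's profit: π_O = (374 - Q)q_O - (68q_O + (3/2)q_O²). Setting ∂π_O/∂q_O = 0: 306 - 5q_O - (q_F) = 0.
Flint's profit: π_F = (374 - Q)q_F - (130q_F + 3q_F²). Setting ∂π_F/∂q_F = 0: 244 - 8q_F - (q_O) = 0.
Best responses: q_O = (306 - q_F)/5, q_F = (244 - q_O)/8.
Substituting one into the other gives q_O = 56.5128 and q_F = 914/39.
Price P = 374 - 79.9487 = 294.0513.
Flint's profit: 294.0513·(914/39) - 130·(914/39) - 3(914/39)² = 2196.9652.

2196.97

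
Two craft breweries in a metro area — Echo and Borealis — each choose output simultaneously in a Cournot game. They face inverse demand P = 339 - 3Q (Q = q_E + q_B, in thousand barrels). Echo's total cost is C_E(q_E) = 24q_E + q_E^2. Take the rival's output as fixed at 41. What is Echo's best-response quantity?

With the rival's output fixed at 41, Echo's profit is π_E = (339 - 3·41 - 3q_E)q_E - (24q_E + q_E²) = (216 - 3q_E)q_E - (24q_E + q_E²).
∂π_E/∂q_E = 192 - 8q_E = 0, so q_E = 24.

24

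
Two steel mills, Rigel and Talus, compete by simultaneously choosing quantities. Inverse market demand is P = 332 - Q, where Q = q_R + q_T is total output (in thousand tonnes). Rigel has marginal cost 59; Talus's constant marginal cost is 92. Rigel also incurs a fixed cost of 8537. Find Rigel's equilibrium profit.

Rigel's profit: π_R = (332 - Q)q_R - (59q_R). Setting ∂π_R/∂q_R = 0: 273 - 2q_R - (q_T) = 0.
Talus's first-order condition: 240 - 2q_T - (q_R) = 0.
Best responses: q_R = (273 - q_T)/2, q_T = (240 - q_R)/2.
Substituting one into the other gives q_R = 102 and q_T = 69.
Price P = 332 - 171 = 161.
Rigel's profit: (161 - 59)·102 - 8537 = 1867.

1867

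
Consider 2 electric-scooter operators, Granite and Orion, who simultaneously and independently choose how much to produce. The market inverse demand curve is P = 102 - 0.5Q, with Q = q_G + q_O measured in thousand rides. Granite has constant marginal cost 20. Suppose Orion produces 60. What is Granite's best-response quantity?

52

With the rival's output fixed at 60, Granite's profit is π_G = (102 - (1/2)·60 - (1/2)q_G)q_G - (20q_G) = (72 - (1/2)q_G)q_G - (20q_G).
∂π_G/∂q_G = 52 - q_G = 0, so q_G = 52.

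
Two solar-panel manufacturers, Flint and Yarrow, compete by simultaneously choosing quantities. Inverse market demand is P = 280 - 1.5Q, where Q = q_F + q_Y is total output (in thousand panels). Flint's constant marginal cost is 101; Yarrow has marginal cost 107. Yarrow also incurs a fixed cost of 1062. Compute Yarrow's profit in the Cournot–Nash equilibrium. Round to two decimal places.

Flint's profit: π_F = (280 - 1.5Q)q_F - (101q_F). Setting ∂π_F/∂q_F = 0: 179 - 3q_F - (3/2)(q_Y) = 0.
Yarrow's first-order condition: 173 - 3q_Y - (3/2)(q_F) = 0.
Best responses: q_F = (179 - (3/2)q_Y)/3, q_Y = (173 - (3/2)q_F)/3.
Substituting one into the other gives q_F = 370/9 and q_Y = 334/9.
Price P = 280 - (3/2)·(704/9) = 488/3.
Yarrow's profit: (488/3 - 107)·(334/9) - 1062 = 1003.8519.

1003.85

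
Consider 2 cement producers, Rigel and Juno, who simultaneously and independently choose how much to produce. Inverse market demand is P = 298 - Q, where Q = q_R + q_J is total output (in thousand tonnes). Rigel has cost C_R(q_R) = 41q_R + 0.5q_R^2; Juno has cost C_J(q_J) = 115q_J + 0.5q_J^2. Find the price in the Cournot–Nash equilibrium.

Rigel's profit: π_R = (298 - Q)q_R - (41q_R + (1/2)q_R²). Setting ∂π_R/∂q_R = 0: 257 - 3q_R - (q_J) = 0.
Juno's profit: π_J = (298 - Q)q_J - (115q_J + (1/2)q_J²). Setting ∂π_J/∂q_J = 0: 183 - 3q_J - (q_R) = 0.
So q_R = (257 - q_J)/3 and q_J = (183 - q_R)/3.
Substituting one into the other gives q_R = 147/2 and q_J = 73/2.
Total output Q = 110, so price P = 298 - 110 = 188.

188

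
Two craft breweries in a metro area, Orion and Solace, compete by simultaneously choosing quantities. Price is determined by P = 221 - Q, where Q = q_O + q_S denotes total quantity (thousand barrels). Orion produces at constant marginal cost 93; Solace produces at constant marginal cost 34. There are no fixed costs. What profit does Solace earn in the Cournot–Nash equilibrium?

Orion's profit: π_O = (221 - Q)q_O - (93q_O). Setting ∂π_O/∂q_O = 0: 128 - 2q_O - (q_S) = 0.
Solace's profit: π_S = (221 - Q)q_S - (34q_S). Setting ∂π_S/∂q_S = 0: 187 - 2q_S - (q_O) = 0.
Best responses: q_O = (128 - q_S)/2, q_S = (187 - q_O)/2.
Solving the pair: q_O = 23, q_S = 82.
Price P = 221 - 105 = 116.
Solace's profit: (116 - 34)·82 = 6724.

6724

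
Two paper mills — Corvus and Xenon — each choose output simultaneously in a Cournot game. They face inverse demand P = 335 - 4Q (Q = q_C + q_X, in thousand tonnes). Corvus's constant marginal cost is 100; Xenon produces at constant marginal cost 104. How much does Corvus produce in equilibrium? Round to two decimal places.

Corvus's profit: π_C = (335 - 4Q)q_C - (100q_C). Setting ∂π_C/∂q_C = 0: 235 - 8q_C - 4(q_X) = 0.
Xenon's profit: π_X = (335 - 4Q)q_X - (104q_X). Setting ∂π_X/∂q_X = 0: 231 - 8q_X - 4(q_C) = 0.
So q_C = (235 - 4q_X)/8 and q_X = (231 - 4q_C)/8.
Substituting one into the other gives q_C = 239/12 and q_X = 227/12.

19.92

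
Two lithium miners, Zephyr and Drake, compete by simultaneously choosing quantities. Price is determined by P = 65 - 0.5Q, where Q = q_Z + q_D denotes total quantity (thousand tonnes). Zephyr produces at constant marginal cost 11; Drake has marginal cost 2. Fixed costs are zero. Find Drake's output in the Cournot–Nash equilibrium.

Zephyr's profit: π_Z = (65 - 0.5Q)q_Z - (11q_Z). Setting ∂π_Z/∂q_Z = 0: 54 - q_Z - (1/2)(q_D) = 0.
Drake's profit: π_D = (65 - 0.5Q)q_D - (2q_D). Setting ∂π_D/∂q_D = 0: 63 - q_D - (1/2)(q_Z) = 0.
So q_Z = (54 - (1/2)q_D) and q_D = (63 - (1/2)q_Z).
Substituting one into the other gives q_Z = 30 and q_D = 48.

48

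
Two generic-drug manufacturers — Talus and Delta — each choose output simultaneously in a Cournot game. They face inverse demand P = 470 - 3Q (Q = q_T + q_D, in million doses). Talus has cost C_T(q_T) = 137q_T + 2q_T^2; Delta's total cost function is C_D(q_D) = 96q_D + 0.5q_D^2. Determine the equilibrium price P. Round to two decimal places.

Talus's profit: π_T = (470 - 3Q)q_T - (137q_T + 2q_T²). Setting ∂π_T/∂q_T = 0: 333 - 10q_T - 3(q_D) = 0.
Delta's first-order condition: 374 - 7q_D - 3(q_T) = 0.
So q_T = (333 - 3q_D)/10 and q_D = (374 - 3q_T)/7.
Solving the pair: q_T = 1209/61, q_D = 44.9344.
Total output Q = 64.7541, so price P = 470 - 3·64.7541 = 275.7377.

275.74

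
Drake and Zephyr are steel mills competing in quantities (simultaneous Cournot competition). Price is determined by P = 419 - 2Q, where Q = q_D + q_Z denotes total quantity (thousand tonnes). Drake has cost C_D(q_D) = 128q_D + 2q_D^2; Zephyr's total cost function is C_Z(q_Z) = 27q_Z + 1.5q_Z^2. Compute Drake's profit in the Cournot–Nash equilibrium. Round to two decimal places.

Drake's profit: π_D = (419 - 2Q)q_D - (128q_D + 2q_D²). Setting ∂π_D/∂q_D = 0: 291 - 8q_D - 2(q_Z) = 0.
Zephyr's first-order condition: 392 - 7q_Z - 2(q_D) = 0.
Rearranging gives the reaction functions q_D = (291 - 2q_Z)/8 and q_Z = (392 - 2q_D)/7.
Solving the pair: q_D = 1253/52, q_Z = 1277/26.
Price P = 419 - 2·73.2115 = 272.5769.
Drake's profit: 272.5769·(1253/52) - 128·(1253/52) - 2(1253/52)² = 2322.4985.

2322.50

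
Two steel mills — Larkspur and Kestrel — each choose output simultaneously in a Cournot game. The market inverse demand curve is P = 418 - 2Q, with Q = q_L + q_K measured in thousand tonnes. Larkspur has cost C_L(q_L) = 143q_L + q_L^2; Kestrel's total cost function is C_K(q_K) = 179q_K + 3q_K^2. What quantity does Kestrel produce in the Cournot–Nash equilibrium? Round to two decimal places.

15.79

Larkspur's profit: π_L = (418 - 2Q)q_L - (143q_L + q_L²). Setting ∂π_L/∂q_L = 0: 275 - 6q_L - 2(q_K) = 0.
Kestrel's profit: π_K = (418 - 2Q)q_K - (179q_K + 3q_K²). Setting ∂π_K/∂q_K = 0: 239 - 10q_K - 2(q_L) = 0.
So q_L = (275 - 2q_K)/6 and q_K = (239 - 2q_L)/10.
Substituting one into the other gives q_L = 284/7 and q_K = 221/14.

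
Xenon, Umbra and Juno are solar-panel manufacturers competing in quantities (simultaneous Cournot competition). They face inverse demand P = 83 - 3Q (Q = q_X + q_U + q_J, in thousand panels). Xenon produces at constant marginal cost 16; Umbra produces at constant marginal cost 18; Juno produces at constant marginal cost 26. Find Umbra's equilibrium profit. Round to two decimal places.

105.02

Xenon's profit: π_X = (83 - 3Q)q_X - (16q_X). Setting ∂π_X/∂q_X = 0: 67 - 6q_X - 3(q_U + q_J) = 0.
Umbra's first-order condition: 65 - 6q_U - 3(q_X + q_J) = 0.
Juno's first-order condition: 57 - 6q_J - 3(q_X + q_U) = 0.
Adding the 3 conditions: 189 − 6Q − 6Q = 0, i.e. Q = 63/4.
Back-substituting: q_X = (67 − 189/4)/3 = 79/12, q_U = (65 − 189/4)/3 = 71/12, q_J = (57 − 189/4)/3 = 13/4.
Price P = 83 - 3·(63/4) = 143/4.
Umbra's profit: (143/4 - 18)·(71/12) = 105.0208.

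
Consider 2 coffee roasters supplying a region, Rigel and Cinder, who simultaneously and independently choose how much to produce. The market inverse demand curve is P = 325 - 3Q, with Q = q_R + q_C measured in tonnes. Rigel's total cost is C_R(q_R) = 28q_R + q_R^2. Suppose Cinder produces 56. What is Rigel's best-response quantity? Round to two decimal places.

With the rival's output fixed at 56, Rigel's profit is π_R = (325 - 3·56 - 3q_R)q_R - (28q_R + q_R²) = (157 - 3q_R)q_R - (28q_R + q_R²).
∂π_R/∂q_R = 129 - 8q_R = 0, so q_R = 129/8.

16.13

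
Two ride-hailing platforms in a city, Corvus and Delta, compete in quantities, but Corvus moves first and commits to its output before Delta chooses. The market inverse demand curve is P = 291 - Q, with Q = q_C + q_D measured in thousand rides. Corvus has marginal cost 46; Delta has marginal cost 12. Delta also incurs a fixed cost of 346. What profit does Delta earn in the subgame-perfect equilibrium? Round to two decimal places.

Solve by backward induction. Given q_C, the follower Delta maximises π_D = (291 - q_C - q_D)q_D - 12q_D.
Follower FOC: 279 - q_C - 2q_D = 0, so q_D(q_C) = (279 - q_C)/2.
The leader anticipates this reaction. Substituting into P = 291 - Q gives P = 303/2 - (1/2)q_C, so π_C = (303/2 - (1/2)q_C)q_C - 46q_C.
The leader's first-order condition 211/2 - q_C = 0 yields q_C = 211/2.
Then q_D = (279 - 211/2)/2 = 347/4.
Price P = 291 - 769/4 = 395/4.
Delta's profit: (395/4 - 12)·(347/4) - 346 = 7179.5625.

7179.56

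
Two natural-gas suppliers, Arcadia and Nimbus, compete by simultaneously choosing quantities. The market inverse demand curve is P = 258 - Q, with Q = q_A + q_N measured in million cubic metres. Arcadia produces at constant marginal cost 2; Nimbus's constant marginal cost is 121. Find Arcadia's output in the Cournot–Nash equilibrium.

125

Arcadia's profit: π_A = (258 - Q)q_A - (2q_A). Setting ∂π_A/∂q_A = 0: 256 - 2q_A - (q_N) = 0.
Nimbus's profit: π_N = (258 - Q)q_N - (121q_N). Setting ∂π_N/∂q_N = 0: 137 - 2q_N - (q_A) = 0.
So q_A = (256 - q_N)/2 and q_N = (137 - q_A)/2.
Solving the pair: q_A = 125, q_N = 6.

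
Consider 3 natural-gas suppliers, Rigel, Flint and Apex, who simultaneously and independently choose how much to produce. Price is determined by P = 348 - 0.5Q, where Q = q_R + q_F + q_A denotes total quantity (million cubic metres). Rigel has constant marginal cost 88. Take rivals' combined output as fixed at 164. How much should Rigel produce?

178

With rivals' combined output fixed at 164, Rigel's profit is π_R = (348 - (1/2)·164 - (1/2)q_R)q_R - (88q_R) = (266 - (1/2)q_R)q_R - (88q_R).
∂π_R/∂q_R = 178 - q_R = 0, so q_R = 178.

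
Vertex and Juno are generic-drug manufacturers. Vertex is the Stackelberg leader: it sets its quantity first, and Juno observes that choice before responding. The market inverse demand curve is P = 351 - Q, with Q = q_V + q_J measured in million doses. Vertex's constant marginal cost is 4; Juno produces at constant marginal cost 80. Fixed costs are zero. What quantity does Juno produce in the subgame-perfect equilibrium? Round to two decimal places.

29.75

Solve by backward induction. Given q_V, the follower Juno maximises π_J = (351 - q_V - q_J)q_J - 80q_J.
∂π_J/∂q_J = 271 - q_V - 2q_J = 0 gives the reaction function q_J = (271 - q_V)/2.
Vertex substitutes q_J(q_V) into its own profit: π_V = q_V(351 - q_V - (271 - q_V)/2) - 4q_V = (431/2 - (1/2)q_V)q_V - 4q_V.
The leader's first-order condition 423/2 - q_V = 0 yields q_V = 423/2.
Then q_J = (271 - 423/2)/2 = 119/4.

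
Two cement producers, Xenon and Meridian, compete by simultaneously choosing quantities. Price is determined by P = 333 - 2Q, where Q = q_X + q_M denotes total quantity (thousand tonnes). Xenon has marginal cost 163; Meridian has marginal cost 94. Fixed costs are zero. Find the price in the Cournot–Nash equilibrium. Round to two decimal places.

196.67

Xenon's profit: π_X = (333 - 2Q)q_X - (163q_X). Setting ∂π_X/∂q_X = 0: 170 - 4q_X - 2(q_M) = 0.
Meridian's first-order condition: 239 - 4q_M - 2(q_X) = 0.
So q_X = (170 - 2q_M)/4 and q_M = (239 - 2q_X)/4.
Solving the pair: q_X = 101/6, q_M = 154/3.
Total output Q = 409/6, so price P = 333 - 2·(409/6) = 590/3.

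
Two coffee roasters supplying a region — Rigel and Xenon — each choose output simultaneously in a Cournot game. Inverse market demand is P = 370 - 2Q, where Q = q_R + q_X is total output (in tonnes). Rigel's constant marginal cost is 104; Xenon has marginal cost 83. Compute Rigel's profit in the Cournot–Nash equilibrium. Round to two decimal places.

3334.72

Rigel's profit: π_R = (370 - 2Q)q_R - (104q_R). Setting ∂π_R/∂q_R = 0: 266 - 4q_R - 2(q_X) = 0.
Xenon's first-order condition: 287 - 4q_X - 2(q_R) = 0.
So q_R = (266 - 2q_X)/4 and q_X = (287 - 2q_R)/4.
Substituting one into the other gives q_R = 245/6 and q_X = 154/3.
Price P = 370 - 2·(553/6) = 557/3.
Rigel's profit: (557/3 - 104)·(245/6) = 3334.7222.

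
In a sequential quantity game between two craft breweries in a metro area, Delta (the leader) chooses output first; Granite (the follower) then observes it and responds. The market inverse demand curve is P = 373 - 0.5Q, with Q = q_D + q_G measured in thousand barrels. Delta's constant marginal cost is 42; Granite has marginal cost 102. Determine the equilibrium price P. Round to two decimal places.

139.75

The follower Granite best-responds to any q_D: π_G = (373 - 0.5Q)q_G - 102q_G.
Follower FOC: 271 - (1/2)q_D - q_G = 0, so q_G(q_D) = (271 - (1/2)q_D).
Delta substitutes q_G(q_D) into its own profit: π_D = q_D(373 - (1/2)q_D - (271 - (1/2)q_D)/2) - 42q_D = (475/2 - (1/4)q_D)q_D - 42q_D.
The leader's first-order condition 391/2 - (1/2)q_D = 0 yields q_D = 391.
Then q_G = (271 - (1/2)·391) = 151/2.
Total output Q = 933/2, so price P = 373 - (1/2)·(933/2) = 559/4.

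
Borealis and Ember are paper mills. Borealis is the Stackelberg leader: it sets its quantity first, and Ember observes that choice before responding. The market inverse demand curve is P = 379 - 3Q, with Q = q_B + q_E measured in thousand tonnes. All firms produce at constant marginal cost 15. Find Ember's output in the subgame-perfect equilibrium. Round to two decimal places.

30.33

Solve by backward induction. Given q_B, the follower Ember maximises π_E = (379 - 3q_B - 3q_E)q_E - 15q_E.
Setting the follower's marginal profit to zero, 364 - 3q_B - 6q_E = 0, i.e. q_E = (364 - 3q_B)/6.
The leader anticipates this reaction. Substituting into P = 379 - 3Q gives P = 197 - (3/2)q_B, so π_B = (197 - (3/2)q_B)q_B - 15q_B.
The leader's first-order condition 182 - 3q_B = 0 yields q_B = 182/3.
Then q_E = (364 - 3·(182/3))/6 = 91/3.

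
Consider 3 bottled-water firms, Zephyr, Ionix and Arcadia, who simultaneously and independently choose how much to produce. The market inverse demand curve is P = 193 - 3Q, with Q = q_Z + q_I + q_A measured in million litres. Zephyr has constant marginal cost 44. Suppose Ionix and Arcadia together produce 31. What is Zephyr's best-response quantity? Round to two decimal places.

With rivals' combined output fixed at 31, Zephyr's profit is π_Z = (193 - 3·31 - 3q_Z)q_Z - (44q_Z) = (100 - 3q_Z)q_Z - (44q_Z).
∂π_Z/∂q_Z = 56 - 6q_Z = 0, so q_Z = 28/3.

9.33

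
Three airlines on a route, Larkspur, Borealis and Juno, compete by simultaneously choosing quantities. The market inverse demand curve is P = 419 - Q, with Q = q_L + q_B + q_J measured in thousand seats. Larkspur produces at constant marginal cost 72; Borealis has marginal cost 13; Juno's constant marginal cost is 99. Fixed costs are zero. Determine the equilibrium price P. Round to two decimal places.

150.75

Larkspur's profit: π_L = (419 - Q)q_L - (72q_L). Setting ∂π_L/∂q_L = 0: 347 - 2q_L - (q_B + q_J) = 0.
Borealis's first-order condition: 406 - 2q_B - (q_L + q_J) = 0.
Juno's first-order condition: 320 - 2q_J - (q_L + q_B) = 0.
Adding the 3 conditions: 1073 − 2Q − 2Q = 0, i.e. Q = 1073/4.
Back-substituting: q_L = (347 − 1073/4) = 315/4, q_B = (406 − 1073/4) = 551/4, q_J = (320 − 1073/4) = 207/4.
Total output Q = 1073/4, so price P = 419 - 1073/4 = 603/4.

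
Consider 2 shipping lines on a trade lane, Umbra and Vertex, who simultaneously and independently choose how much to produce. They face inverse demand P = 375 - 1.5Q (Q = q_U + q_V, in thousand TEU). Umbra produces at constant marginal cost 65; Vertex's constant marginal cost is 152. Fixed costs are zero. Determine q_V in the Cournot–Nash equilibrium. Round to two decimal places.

Umbra's profit: π_U = (375 - 1.5Q)q_U - (65q_U). Setting ∂π_U/∂q_U = 0: 310 - 3q_U - (3/2)(q_V) = 0.
Vertex's first-order condition: 223 - 3q_V - (3/2)(q_U) = 0.
So q_U = (310 - (3/2)q_V)/3 and q_V = (223 - (3/2)q_U)/3.
Substituting one into the other gives q_U = 794/9 and q_V = 272/9.

30.22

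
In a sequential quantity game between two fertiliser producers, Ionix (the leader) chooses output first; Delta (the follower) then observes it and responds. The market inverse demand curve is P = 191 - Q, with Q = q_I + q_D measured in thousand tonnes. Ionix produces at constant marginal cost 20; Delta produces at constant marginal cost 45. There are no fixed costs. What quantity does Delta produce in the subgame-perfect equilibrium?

Solve by backward induction. Given q_I, the follower Delta maximises π_D = (191 - q_I - q_D)q_D - 45q_D.
Follower FOC: 146 - q_I - 2q_D = 0, so q_D(q_I) = (146 - q_I)/2.
Ionix substitutes q_D(q_I) into its own profit: π_I = q_I(191 - q_I - (146 - q_I)/2) - 20q_I = (118 - (1/2)q_I)q_I - 20q_I.
Leader FOC: 98 - q_I = 0, so q_I = 98.
Then q_D = (146 - 98)/2 = 24.

24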